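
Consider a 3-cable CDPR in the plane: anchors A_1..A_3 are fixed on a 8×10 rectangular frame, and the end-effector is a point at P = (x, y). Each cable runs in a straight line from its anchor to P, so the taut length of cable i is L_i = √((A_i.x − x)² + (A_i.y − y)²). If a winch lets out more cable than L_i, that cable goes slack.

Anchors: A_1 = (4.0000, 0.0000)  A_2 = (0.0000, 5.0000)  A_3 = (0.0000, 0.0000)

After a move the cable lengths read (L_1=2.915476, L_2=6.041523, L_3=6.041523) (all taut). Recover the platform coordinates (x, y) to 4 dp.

each cable: (A_i−P)·(A_i−P) = L_i²; let c_i = ‖A_i‖²−L_i²
c_1 = 16.0000+0.0000−8.5000 = 7.5000
row 1: 8.0000x − 10.0000y = 19.0000  (c_2=-11.5000)
row 2: 8.0000x + 0.0000y = 44.0000  (c_3=-36.5000)
Cramer on rows 1–2 → x = 5.5000, y = 2.5000

(5.5000, 2.5000)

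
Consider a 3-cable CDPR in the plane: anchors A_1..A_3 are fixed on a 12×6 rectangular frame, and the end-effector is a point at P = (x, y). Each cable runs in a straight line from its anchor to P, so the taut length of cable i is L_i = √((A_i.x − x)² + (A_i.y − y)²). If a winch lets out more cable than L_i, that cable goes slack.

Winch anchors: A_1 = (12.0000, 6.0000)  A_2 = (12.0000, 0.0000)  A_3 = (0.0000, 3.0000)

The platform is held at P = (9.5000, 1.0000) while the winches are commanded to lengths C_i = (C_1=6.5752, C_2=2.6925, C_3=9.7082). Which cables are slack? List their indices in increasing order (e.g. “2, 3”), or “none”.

cable 1: √((2.5000)²+(5.0000)²)=5.5902, C_1=6.5752: slack
cable 2: √((2.5000)²+(-1.0000)²)=2.6926, C_2=2.6925: taut
cable 3: √((-9.5000)²+(2.0000)²)=9.7082, C_3=9.7082: taut

1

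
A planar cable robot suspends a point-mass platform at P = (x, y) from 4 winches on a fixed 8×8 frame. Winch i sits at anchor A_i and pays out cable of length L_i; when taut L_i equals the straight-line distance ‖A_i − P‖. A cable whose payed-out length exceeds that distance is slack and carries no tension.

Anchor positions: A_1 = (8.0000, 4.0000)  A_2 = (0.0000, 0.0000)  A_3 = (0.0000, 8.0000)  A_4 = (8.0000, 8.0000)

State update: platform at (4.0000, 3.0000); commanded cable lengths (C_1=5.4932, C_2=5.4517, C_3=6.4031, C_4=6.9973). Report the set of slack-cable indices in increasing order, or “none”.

i=1: geometric 4.1231 vs commanded 5.4932 ⇒ slack
i=2: geometric 5.0000 vs commanded 5.4517 ⇒ slack
i=3: geometric 6.4031 vs commanded 6.4031 ⇒ taut
i=4: geometric 6.4031 vs commanded 6.9973 ⇒ slack

1, 2, 4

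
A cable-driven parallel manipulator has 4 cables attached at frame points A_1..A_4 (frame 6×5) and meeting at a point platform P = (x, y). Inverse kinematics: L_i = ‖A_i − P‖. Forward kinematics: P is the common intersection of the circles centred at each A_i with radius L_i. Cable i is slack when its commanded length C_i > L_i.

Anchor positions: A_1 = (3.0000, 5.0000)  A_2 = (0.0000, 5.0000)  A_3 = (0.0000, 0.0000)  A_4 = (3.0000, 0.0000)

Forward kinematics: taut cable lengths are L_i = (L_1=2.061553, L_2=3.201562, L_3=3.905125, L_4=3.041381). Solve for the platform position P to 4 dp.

(2.5000, 3.0000)

expand ‖A_i−P‖²=L_i² and subtract eq 1 (c_i ≔ ‖A_i‖²−L_i²)
c_1 = 9.0000+25.0000−4.2500 = 29.7500
eq1−eq2 → [6.0000  0.0000]·P = 15.0000
eq1−eq3 → [6.0000  10.0000]·P = 45.0000
eq1−eq4 → [0.0000  10.0000]·P = 30.0000
2×2 solve → P = (2.5000, 3.0000)
check cable 4: ‖A_4−P‖² = 9.2500 ≈ L_4² = 9.2500 ✓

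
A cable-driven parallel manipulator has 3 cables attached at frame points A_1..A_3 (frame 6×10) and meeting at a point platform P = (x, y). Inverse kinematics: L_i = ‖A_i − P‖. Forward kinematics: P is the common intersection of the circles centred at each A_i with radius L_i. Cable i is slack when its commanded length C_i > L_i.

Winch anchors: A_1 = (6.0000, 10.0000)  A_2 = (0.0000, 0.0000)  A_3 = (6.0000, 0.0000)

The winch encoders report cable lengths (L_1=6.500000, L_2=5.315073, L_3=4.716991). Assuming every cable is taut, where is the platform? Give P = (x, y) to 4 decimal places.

(3.5000, 4.0000)

expand ‖A_i−P‖²=L_i² and subtract eq 1 (c_i ≔ ‖A_i‖²−L_i²)
c_1 = 36.0000+100.0000−42.2500 = 93.7500
eq1−eq2 → [12.0000  20.0000]·P = 122.0000
eq1−eq3 → [0.0000  20.0000]·P = 80.0000
2×2 solve → P = (3.5000, 4.0000)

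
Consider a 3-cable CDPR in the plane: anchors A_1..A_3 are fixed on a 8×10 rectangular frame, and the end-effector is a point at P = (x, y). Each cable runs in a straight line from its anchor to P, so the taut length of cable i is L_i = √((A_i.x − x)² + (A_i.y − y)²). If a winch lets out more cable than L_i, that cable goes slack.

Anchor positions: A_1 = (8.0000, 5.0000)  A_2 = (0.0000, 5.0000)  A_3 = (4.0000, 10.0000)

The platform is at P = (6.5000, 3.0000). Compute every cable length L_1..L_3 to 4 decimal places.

cable 1: Δx=1.5000, Δy=2.0000; L_1 = √(Δx²+Δy²) = 2.5000
cable 2: Δx=-6.5000, Δy=2.0000; L_2 = √(Δx²+Δy²) = 6.8007
cable 3: Δx=-2.5000, Δy=7.0000; L_3 = √(Δx²+Δy²) = 7.4330

(2.5000, 6.8007, 7.4330)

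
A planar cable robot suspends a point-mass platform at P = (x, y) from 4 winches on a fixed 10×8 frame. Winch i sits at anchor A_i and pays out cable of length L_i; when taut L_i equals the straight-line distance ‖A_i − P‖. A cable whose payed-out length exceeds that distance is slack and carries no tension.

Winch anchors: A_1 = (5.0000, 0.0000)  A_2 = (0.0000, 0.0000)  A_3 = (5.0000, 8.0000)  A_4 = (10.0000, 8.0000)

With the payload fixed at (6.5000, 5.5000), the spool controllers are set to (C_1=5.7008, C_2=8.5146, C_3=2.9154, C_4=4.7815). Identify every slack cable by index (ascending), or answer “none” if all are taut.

cable 1: L_1 = ‖A_1−P‖ = 5.7009;  C_1 = 5.7008 → taut
cable 2: L_2 = ‖A_2−P‖ = 8.5147;  C_2 = 8.5146 → taut
cable 3: L_3 = ‖A_3−P‖ = 2.9155;  C_3 = 2.9154 → taut
cable 4: L_4 = ‖A_4−P‖ = 4.3012;  C_4 = 4.7815 → slack

4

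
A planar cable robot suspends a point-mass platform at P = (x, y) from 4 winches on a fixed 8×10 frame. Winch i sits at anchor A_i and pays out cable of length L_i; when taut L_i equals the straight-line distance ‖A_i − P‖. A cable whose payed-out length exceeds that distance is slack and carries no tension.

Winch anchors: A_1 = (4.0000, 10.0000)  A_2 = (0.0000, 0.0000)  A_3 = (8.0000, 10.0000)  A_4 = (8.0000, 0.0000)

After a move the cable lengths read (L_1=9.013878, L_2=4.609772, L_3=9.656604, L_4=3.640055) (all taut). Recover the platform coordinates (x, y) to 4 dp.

circle eqns → linear via eq_j − eq_1; set q_j = A_j·A_j − L_j²
q_1 = 16.0000+100.0000−81.2500 = 34.7500
8.0000·x + 20.0000·y = q_1−q_2 = 56.0000
-8.0000·x + 0.0000·y = q_1−q_3 = -36.0000
-8.0000·x + 20.0000·y = q_1−q_4 = -16.0000
solve first two rows → x=4.5000, y=1.0000
check cable 4: ‖A_4−P‖² = 13.2500 ≈ L_4² = 13.2500 ✓

(4.5000, 1.0000)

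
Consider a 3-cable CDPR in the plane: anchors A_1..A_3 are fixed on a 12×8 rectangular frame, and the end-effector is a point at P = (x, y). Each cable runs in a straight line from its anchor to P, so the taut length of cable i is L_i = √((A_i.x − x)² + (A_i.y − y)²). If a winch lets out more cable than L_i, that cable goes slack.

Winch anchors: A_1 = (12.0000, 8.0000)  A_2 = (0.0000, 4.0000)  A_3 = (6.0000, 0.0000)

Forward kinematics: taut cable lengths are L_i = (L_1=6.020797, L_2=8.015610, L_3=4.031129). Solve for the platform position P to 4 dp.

each cable: (A_i−P)·(A_i−P) = L_i²; let c_i = ‖A_i‖²−L_i²
c_1 = 144.0000+64.0000−36.2500 = 171.7500
row 1: 24.0000x + 8.0000y = 220.0000  (c_2=-48.2500)
row 2: 12.0000x + 16.0000y = 152.0000  (c_3=19.7500)
Cramer on rows 1–2 → x = 8.0000, y = 3.5000

(8.0000, 3.5000)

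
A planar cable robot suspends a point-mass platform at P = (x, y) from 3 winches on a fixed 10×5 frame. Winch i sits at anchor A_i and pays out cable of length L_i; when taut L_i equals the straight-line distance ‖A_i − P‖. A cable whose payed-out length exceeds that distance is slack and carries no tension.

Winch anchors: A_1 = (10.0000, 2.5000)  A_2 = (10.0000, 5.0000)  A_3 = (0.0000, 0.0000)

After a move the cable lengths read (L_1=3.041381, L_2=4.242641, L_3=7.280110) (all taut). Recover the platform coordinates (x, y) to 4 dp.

(7.0000, 2.0000)

circle eqns → linear via eq_j − eq_1; set k_j = A_j·A_j − L_j²
k_1 = 100.0000+6.2500−9.2500 = 97.0000
0.0000·x − 5.0000·y = k_1−k_2 = -10.0000
20.0000·x + 5.0000·y = k_1−k_3 = 150.0000
solve first two rows → x=7.0000, y=2.0000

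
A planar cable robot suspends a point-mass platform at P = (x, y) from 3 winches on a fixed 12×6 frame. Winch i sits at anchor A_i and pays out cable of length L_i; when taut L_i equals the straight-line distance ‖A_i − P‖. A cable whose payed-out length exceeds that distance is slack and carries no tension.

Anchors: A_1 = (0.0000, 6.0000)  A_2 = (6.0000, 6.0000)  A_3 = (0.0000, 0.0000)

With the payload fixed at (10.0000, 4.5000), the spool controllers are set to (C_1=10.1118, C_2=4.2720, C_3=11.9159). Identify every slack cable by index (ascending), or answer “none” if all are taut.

cable 1: √((-10.0000)²+(1.5000)²)=10.1119, C_1=10.1118: taut
cable 2: √((-4.0000)²+(1.5000)²)=4.2720, C_2=4.2720: taut
cable 3: √((-10.0000)²+(-4.5000)²)=10.9659, C_3=11.9159: slack

3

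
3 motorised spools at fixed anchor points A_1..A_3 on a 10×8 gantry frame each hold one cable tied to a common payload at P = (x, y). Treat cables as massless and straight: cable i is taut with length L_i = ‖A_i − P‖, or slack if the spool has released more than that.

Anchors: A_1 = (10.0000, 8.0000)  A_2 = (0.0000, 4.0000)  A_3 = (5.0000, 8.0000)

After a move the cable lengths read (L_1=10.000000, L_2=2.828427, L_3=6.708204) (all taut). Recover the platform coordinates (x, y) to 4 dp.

(2.0000, 2.0000)

circle eqns → linear via eq_j − eq_1; set k_j = A_j·A_j − L_j²
k_1 = 100.0000+64.0000−100.0000 = 64.0000
20.0000·x + 8.0000·y = k_1−k_2 = 56.0000
10.0000·x + 0.0000·y = k_1−k_3 = 20.0000
solve first two rows → x=2.0000, y=2.0000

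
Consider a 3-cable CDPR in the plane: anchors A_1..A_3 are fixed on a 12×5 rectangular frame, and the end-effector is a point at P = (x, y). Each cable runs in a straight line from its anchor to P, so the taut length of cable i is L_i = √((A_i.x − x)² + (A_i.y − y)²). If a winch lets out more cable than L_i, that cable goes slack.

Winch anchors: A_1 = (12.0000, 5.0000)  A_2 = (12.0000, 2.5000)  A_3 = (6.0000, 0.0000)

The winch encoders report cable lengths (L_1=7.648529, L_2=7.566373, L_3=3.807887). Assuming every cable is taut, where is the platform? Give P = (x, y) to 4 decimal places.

each cable: (A_i−P)·(A_i−P) = L_i²; let c_i = ‖A_i‖²−L_i²
c_1 = 144.0000+25.0000−58.5000 = 110.5000
row 1: 0.0000x + 5.0000y = 17.5000  (c_2=93.0000)
row 2: 12.0000x + 10.0000y = 89.0000  (c_3=21.5000)
Cramer on rows 1–2 → x = 4.5000, y = 3.5000

(4.5000, 3.5000)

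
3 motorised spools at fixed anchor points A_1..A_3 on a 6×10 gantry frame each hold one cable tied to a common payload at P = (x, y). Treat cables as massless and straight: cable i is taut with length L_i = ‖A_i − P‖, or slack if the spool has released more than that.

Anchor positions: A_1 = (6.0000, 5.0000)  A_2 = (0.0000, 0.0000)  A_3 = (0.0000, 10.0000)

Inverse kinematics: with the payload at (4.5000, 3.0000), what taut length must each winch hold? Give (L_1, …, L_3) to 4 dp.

(2.5000, 5.4083, 8.3217)

L_1: Δ = A_1−P = (1.5000, 2.0000) → ‖Δ‖ = √6.2500 = 2.5000
L_2: Δ = A_2−P = (-4.5000, -3.0000) → ‖Δ‖ = √29.2500 = 5.4083
L_3: Δ = A_3−P = (-4.5000, 7.0000) → ‖Δ‖ = √69.2500 = 8.3217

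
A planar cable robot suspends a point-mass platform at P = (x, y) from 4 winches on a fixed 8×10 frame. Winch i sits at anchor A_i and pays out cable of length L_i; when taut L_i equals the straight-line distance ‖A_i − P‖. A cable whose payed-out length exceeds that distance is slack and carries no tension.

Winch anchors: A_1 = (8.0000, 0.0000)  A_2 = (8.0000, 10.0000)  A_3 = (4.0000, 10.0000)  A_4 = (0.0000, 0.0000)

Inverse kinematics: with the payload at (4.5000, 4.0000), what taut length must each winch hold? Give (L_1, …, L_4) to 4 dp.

(5.3151, 6.9462, 6.0208, 6.0208)

cable 1: Δx=3.5000, Δy=-4.0000; L_1 = √(Δx²+Δy²) = 5.3151
cable 2: Δx=3.5000, Δy=6.0000; L_2 = √(Δx²+Δy²) = 6.9462
cable 3: Δx=-0.5000, Δy=6.0000; L_3 = √(Δx²+Δy²) = 6.0208
cable 4: Δx=-4.5000, Δy=-4.0000; L_4 = √(Δx²+Δy²) = 6.0208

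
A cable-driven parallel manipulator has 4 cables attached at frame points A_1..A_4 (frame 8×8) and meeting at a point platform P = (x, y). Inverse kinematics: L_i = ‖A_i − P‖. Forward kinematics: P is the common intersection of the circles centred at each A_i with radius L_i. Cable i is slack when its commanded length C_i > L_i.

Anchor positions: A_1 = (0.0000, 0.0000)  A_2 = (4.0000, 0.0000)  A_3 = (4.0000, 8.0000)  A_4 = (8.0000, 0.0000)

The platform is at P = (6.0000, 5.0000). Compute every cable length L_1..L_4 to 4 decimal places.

L_1: Δ = A_1−P = (-6.0000, -5.0000) → ‖Δ‖ = √61.0000 = 7.8102
L_2: Δ = A_2−P = (-2.0000, -5.0000) → ‖Δ‖ = √29.0000 = 5.3852
L_3: Δ = A_3−P = (-2.0000, 3.0000) → ‖Δ‖ = √13.0000 = 3.6056
L_4: Δ = A_4−P = (2.0000, -5.0000) → ‖Δ‖ = √29.0000 = 5.3852

(7.8102, 5.3852, 3.6056, 5.3852)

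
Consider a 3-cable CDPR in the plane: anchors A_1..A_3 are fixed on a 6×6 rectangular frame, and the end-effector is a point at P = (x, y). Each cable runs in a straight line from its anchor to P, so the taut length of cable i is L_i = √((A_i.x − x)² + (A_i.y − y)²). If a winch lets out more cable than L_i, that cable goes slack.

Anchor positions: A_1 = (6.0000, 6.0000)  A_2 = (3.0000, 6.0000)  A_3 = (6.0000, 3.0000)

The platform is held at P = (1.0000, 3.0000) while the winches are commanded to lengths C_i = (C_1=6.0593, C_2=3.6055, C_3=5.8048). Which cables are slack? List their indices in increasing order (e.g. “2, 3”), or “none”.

1, 3

i=1: geometric 5.8310 vs commanded 6.0593 ⇒ slack
i=2: geometric 3.6056 vs commanded 3.6055 ⇒ taut
i=3: geometric 5.0000 vs commanded 5.8048 ⇒ slack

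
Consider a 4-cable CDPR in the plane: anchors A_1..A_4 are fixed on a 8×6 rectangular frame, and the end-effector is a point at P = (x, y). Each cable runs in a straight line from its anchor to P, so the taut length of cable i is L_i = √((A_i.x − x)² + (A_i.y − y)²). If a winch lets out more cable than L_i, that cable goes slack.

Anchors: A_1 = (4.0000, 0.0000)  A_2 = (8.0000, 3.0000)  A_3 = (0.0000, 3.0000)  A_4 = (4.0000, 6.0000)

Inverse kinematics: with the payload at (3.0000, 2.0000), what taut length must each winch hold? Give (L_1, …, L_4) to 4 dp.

L_1 = √((4.0000−3.0000)² + (0.0000−2.0000)²) = 2.2361
L_2 = √((8.0000−3.0000)² + (3.0000−2.0000)²) = 5.0990
L_3 = √((0.0000−3.0000)² + (3.0000−2.0000)²) = 3.1623
L_4 = √((4.0000−3.0000)² + (6.0000−2.0000)²) = 4.1231

(2.2361, 5.0990, 3.1623, 4.1231)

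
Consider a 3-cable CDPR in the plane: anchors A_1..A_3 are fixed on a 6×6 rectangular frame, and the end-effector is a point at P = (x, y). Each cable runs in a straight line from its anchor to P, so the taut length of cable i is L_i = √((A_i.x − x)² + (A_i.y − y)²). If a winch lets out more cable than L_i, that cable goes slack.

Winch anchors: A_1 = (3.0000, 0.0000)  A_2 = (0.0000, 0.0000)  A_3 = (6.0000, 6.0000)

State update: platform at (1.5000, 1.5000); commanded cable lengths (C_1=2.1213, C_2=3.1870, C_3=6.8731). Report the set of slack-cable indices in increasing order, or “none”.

2, 3

cable 1: L_1 = ‖A_1−P‖ = 2.1213;  C_1 = 2.1213 → taut
cable 2: L_2 = ‖A_2−P‖ = 2.1213;  C_2 = 3.1870 → slack
cable 3: L_3 = ‖A_3−P‖ = 6.3640;  C_3 = 6.8731 → slack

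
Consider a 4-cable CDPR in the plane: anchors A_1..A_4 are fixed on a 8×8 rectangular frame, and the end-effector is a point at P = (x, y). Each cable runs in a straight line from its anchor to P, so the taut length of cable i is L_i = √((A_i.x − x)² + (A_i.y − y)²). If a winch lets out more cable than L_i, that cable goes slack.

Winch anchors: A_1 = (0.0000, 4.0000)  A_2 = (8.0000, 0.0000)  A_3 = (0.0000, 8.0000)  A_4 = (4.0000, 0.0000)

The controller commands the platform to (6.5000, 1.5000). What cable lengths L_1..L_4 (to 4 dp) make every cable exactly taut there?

(6.9642, 2.1213, 9.1924, 2.9155)

L_1 = √((0.0000−6.5000)² + (4.0000−1.5000)²) = 6.9642
L_2 = √((8.0000−6.5000)² + (0.0000−1.5000)²) = 2.1213
L_3 = √((0.0000−6.5000)² + (8.0000−1.5000)²) = 9.1924
L_4 = √((4.0000−6.5000)² + (0.0000−1.5000)²) = 2.9155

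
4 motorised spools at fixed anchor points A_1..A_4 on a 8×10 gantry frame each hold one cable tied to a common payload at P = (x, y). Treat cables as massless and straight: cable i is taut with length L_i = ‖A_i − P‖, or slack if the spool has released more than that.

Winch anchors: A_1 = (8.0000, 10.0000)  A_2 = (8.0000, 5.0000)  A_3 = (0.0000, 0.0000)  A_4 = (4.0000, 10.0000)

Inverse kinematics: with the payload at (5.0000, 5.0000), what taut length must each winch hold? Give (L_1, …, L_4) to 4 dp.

(5.8310, 3.0000, 7.0711, 5.0990)

L_1 = √((8.0000−5.0000)² + (10.0000−5.0000)²) = 5.8310
L_2 = √((8.0000−5.0000)² + (5.0000−5.0000)²) = 3.0000
L_3 = √((0.0000−5.0000)² + (0.0000−5.0000)²) = 7.0711
L_4 = √((4.0000−5.0000)² + (10.0000−5.0000)²) = 5.0990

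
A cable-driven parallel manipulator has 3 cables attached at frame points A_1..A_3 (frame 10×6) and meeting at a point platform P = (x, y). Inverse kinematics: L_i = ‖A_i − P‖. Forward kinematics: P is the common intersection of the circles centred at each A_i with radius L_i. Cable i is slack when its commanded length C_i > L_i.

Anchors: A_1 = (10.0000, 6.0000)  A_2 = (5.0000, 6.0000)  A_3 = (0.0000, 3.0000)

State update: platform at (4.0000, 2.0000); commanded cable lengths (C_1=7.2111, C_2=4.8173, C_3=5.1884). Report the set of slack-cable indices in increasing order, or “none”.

cable 1: L_1 = ‖A_1−P‖ = 7.2111;  C_1 = 7.2111 → taut
cable 2: L_2 = ‖A_2−P‖ = 4.1231;  C_2 = 4.8173 → slack
cable 3: L_3 = ‖A_3−P‖ = 4.1231;  C_3 = 5.1884 → slack

2, 3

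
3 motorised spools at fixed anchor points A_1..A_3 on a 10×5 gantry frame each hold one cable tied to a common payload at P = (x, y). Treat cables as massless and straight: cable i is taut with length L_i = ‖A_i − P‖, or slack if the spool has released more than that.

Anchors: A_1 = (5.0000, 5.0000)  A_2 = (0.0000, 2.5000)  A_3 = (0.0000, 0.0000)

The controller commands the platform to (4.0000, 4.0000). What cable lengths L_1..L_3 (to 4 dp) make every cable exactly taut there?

(1.4142, 4.2720, 5.6569)

L_1: Δ = A_1−P = (1.0000, 1.0000) → ‖Δ‖ = √2.0000 = 1.4142
L_2: Δ = A_2−P = (-4.0000, -1.5000) → ‖Δ‖ = √18.2500 = 4.2720
L_3: Δ = A_3−P = (-4.0000, -4.0000) → ‖Δ‖ = √32.0000 = 5.6569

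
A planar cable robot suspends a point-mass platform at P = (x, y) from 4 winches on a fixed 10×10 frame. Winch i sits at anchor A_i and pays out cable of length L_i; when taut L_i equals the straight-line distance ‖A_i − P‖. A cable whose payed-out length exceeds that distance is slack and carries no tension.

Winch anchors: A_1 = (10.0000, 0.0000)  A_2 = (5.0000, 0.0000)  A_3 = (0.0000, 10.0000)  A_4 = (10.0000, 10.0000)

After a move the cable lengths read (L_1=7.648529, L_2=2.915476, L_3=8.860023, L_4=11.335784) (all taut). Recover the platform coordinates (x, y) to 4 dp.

(2.5000, 1.5000)

each cable: (A_i−P)·(A_i−P) = L_i²; let k_i = ‖A_i‖²−L_i²
k_1 = 100.0000+0.0000−58.5000 = 41.5000
row 1: 10.0000x + 0.0000y = 25.0000  (k_2=16.5000)
row 2: 20.0000x − 20.0000y = 20.0000  (k_3=21.5000)
row 3: 0.0000x − 20.0000y = -30.0000  (k_4=71.5000)
Cramer on rows 1–2 → x = 2.5000, y = 1.5000
check cable 4: ‖A_4−P‖² = 128.5000 ≈ L_4² = 128.5000 ✓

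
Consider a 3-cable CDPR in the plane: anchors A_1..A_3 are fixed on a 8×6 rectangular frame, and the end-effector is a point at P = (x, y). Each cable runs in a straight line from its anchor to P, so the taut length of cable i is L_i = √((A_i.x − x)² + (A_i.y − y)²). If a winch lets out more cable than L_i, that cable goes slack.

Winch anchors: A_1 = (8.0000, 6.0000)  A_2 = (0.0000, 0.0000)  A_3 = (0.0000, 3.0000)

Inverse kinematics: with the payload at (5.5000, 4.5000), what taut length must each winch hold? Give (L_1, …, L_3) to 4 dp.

(2.9155, 7.1063, 5.7009)

L_1: Δ = A_1−P = (2.5000, 1.5000) → ‖Δ‖ = √8.5000 = 2.9155
L_2: Δ = A_2−P = (-5.5000, -4.5000) → ‖Δ‖ = √50.5000 = 7.1063
L_3: Δ = A_3−P = (-5.5000, -1.5000) → ‖Δ‖ = √32.5000 = 5.7009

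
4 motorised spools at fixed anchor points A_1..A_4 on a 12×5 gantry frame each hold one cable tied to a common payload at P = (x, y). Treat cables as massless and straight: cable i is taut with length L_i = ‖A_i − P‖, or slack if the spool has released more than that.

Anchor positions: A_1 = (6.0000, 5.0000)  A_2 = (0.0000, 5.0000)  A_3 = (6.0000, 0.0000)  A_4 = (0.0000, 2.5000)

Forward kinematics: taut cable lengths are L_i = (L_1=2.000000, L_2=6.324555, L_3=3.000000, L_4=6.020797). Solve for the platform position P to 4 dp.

(6.0000, 3.0000)

circle eqns → linear via eq_j − eq_1; set k_j = A_j·A_j − L_j²
k_1 = 36.0000+25.0000−4.0000 = 57.0000
12.0000·x + 0.0000·y = k_1−k_2 = 72.0000
0.0000·x + 10.0000·y = k_1−k_3 = 30.0000
12.0000·x + 5.0000·y = k_1−k_4 = 87.0000
solve first two rows → x=6.0000, y=3.0000
check cable 4: ‖A_4−P‖² = 36.2500 ≈ L_4² = 36.2500 ✓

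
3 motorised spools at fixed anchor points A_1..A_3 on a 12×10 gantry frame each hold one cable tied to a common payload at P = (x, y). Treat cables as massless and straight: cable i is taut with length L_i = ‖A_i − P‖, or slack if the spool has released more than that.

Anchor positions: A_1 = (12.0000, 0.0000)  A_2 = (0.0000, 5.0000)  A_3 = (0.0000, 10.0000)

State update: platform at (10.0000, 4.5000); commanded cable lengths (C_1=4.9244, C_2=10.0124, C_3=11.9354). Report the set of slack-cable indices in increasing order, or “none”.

3

cable 1: L_1 = ‖A_1−P‖ = 4.9244;  C_1 = 4.9244 → taut
cable 2: L_2 = ‖A_2−P‖ = 10.0125;  C_2 = 10.0124 → taut
cable 3: L_3 = ‖A_3−P‖ = 11.4127;  C_3 = 11.9354 → slack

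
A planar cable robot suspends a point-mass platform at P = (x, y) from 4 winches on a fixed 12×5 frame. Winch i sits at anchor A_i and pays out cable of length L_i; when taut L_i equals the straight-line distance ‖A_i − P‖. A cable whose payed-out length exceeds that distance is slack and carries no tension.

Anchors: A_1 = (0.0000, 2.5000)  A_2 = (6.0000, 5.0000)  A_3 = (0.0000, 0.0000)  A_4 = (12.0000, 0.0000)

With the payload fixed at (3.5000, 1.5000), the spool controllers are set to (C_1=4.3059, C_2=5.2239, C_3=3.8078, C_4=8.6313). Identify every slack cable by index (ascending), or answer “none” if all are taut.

1, 2

cable 1: √((-3.5000)²+(1.0000)²)=3.6401, C_1=4.3059: slack
cable 2: √((2.5000)²+(3.5000)²)=4.3012, C_2=5.2239: slack
cable 3: √((-3.5000)²+(-1.5000)²)=3.8079, C_3=3.8078: taut
cable 4: √((8.5000)²+(-1.5000)²)=8.6313, C_4=8.6313: taut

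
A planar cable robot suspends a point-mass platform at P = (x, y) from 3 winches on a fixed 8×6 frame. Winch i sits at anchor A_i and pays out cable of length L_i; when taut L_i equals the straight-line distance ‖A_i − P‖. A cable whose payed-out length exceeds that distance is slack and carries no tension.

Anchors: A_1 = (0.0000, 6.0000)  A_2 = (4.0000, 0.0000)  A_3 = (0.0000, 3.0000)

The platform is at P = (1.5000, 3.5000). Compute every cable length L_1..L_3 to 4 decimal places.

cable 1: Δx=-1.5000, Δy=2.5000; L_1 = √(Δx²+Δy²) = 2.9155
cable 2: Δx=2.5000, Δy=-3.5000; L_2 = √(Δx²+Δy²) = 4.3012
cable 3: Δx=-1.5000, Δy=-0.5000; L_3 = √(Δx²+Δy²) = 1.5811

(2.9155, 4.3012, 1.5811)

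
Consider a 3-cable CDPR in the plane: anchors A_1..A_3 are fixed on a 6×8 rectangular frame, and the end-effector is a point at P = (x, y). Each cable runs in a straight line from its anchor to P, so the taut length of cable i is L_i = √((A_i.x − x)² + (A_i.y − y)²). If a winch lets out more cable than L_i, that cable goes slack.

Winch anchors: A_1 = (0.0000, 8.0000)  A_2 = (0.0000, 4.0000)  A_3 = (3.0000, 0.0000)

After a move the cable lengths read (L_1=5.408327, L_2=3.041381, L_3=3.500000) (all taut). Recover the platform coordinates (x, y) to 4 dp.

circle eqns → linear via eq_j − eq_1; set k_j = A_j·A_j − L_j²
k_1 = 0.0000+64.0000−29.2500 = 34.7500
0.0000·x + 8.0000·y = k_1−k_2 = 28.0000
-6.0000·x + 16.0000·y = k_1−k_3 = 38.0000
solve first two rows → x=3.0000, y=3.5000

(3.0000, 3.5000)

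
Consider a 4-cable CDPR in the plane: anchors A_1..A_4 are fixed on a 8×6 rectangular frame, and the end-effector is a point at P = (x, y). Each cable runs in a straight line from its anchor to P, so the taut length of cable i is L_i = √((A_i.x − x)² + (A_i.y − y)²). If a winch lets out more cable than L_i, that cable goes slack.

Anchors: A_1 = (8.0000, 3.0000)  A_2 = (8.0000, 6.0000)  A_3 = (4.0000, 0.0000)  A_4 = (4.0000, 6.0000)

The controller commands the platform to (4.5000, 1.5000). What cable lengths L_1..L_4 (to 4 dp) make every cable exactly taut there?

cable 1: Δx=3.5000, Δy=1.5000; L_1 = √(Δx²+Δy²) = 3.8079
cable 2: Δx=3.5000, Δy=4.5000; L_2 = √(Δx²+Δy²) = 5.7009
cable 3: Δx=-0.5000, Δy=-1.5000; L_3 = √(Δx²+Δy²) = 1.5811
cable 4: Δx=-0.5000, Δy=4.5000; L_4 = √(Δx²+Δy²) = 4.5277

(3.8079, 5.7009, 1.5811, 4.5277)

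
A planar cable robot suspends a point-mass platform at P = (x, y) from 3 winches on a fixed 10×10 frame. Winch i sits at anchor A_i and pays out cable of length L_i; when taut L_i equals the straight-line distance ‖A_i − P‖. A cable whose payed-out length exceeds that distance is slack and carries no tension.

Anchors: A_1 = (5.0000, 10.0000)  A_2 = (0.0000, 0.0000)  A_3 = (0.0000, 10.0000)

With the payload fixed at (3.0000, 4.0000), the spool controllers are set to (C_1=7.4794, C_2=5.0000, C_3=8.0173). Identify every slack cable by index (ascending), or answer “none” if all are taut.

cable 1: L_1 = ‖A_1−P‖ = 6.3246;  C_1 = 7.4794 → slack
cable 2: L_2 = ‖A_2−P‖ = 5.0000;  C_2 = 5.0000 → taut
cable 3: L_3 = ‖A_3−P‖ = 6.7082;  C_3 = 8.0173 → slack

1, 3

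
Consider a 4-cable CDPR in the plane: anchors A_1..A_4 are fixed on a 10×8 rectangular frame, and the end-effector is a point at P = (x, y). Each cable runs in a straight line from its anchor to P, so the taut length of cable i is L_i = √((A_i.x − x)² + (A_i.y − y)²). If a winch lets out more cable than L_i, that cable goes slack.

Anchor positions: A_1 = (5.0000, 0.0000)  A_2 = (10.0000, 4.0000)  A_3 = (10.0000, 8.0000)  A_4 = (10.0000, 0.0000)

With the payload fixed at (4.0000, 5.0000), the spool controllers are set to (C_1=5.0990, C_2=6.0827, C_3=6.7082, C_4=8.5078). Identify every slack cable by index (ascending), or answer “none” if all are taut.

4

cable 1: L_1 = ‖A_1−P‖ = 5.0990;  C_1 = 5.0990 → taut
cable 2: L_2 = ‖A_2−P‖ = 6.0828;  C_2 = 6.0827 → taut
cable 3: L_3 = ‖A_3−P‖ = 6.7082;  C_3 = 6.7082 → taut
cable 4: L_4 = ‖A_4−P‖ = 7.8102;  C_4 = 8.5078 → slack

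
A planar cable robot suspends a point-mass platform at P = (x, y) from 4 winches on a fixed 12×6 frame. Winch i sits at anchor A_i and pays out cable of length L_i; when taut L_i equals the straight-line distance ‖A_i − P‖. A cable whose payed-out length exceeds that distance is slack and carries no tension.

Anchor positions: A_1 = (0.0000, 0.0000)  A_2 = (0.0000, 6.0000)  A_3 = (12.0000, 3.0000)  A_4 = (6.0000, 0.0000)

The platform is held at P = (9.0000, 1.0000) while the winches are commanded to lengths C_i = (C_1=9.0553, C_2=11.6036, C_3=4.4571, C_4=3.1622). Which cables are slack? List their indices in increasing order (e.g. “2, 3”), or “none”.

i=1: geometric 9.0554 vs commanded 9.0553 ⇒ taut
i=2: geometric 10.2956 vs commanded 11.6036 ⇒ slack
i=3: geometric 3.6056 vs commanded 4.4571 ⇒ slack
i=4: geometric 3.1623 vs commanded 3.1622 ⇒ taut

2, 3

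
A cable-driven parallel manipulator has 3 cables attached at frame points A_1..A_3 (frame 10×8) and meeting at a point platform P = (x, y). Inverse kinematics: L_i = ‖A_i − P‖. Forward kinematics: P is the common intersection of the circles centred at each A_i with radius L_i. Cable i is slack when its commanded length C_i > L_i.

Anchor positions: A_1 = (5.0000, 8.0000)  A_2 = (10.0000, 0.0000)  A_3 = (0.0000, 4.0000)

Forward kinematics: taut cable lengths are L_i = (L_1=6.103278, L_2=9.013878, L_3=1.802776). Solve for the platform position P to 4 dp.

(1.5000, 3.0000)

each cable: (A_i−P)·(A_i−P) = L_i²; let k_i = ‖A_i‖²−L_i²
k_1 = 25.0000+64.0000−37.2500 = 51.7500
row 1: -10.0000x + 16.0000y = 33.0000  (k_2=18.7500)
row 2: 10.0000x + 8.0000y = 39.0000  (k_3=12.7500)
Cramer on rows 1–2 → x = 1.5000, y = 3.0000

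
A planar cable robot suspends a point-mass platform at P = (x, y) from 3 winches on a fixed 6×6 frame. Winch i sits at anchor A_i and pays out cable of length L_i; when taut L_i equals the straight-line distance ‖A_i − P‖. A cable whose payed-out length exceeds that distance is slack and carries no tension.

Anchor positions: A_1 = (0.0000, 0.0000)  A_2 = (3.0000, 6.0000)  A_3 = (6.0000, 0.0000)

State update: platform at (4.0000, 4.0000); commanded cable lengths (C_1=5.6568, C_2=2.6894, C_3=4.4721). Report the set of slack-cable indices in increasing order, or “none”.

2

cable 1: L_1 = ‖A_1−P‖ = 5.6569;  C_1 = 5.6568 → taut
cable 2: L_2 = ‖A_2−P‖ = 2.2361;  C_2 = 2.6894 → slack
cable 3: L_3 = ‖A_3−P‖ = 4.4721;  C_3 = 4.4721 → taut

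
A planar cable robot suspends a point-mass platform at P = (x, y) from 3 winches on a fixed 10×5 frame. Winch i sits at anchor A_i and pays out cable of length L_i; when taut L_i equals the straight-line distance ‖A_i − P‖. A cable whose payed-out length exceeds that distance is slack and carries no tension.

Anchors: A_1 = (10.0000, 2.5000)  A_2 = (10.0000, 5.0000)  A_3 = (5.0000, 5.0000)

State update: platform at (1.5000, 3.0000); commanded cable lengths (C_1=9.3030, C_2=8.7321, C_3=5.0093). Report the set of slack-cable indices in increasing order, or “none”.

i=1: geometric 8.5147 vs commanded 9.3030 ⇒ slack
i=2: geometric 8.7321 vs commanded 8.7321 ⇒ taut
i=3: geometric 4.0311 vs commanded 5.0093 ⇒ slack

1, 3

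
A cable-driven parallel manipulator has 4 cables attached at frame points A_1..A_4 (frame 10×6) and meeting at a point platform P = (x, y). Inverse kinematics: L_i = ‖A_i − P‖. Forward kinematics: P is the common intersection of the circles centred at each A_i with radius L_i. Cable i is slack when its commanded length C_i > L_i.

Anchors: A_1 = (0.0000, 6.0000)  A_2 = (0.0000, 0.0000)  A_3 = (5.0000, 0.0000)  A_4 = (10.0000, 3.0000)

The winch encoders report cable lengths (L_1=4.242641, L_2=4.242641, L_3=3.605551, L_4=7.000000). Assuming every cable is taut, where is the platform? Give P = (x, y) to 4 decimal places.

expand ‖A_i−P‖²=L_i² and subtract eq 1 (k_i ≔ ‖A_i‖²−L_i²)
k_1 = 0.0000+36.0000−18.0000 = 18.0000
eq1−eq2 → [0.0000  12.0000]·P = 36.0000
eq1−eq3 → [-10.0000  12.0000]·P = 6.0000
eq1−eq4 → [-20.0000  6.0000]·P = -42.0000
2×2 solve → P = (3.0000, 3.0000)
check cable 4: ‖A_4−P‖² = 49.0000 ≈ L_4² = 49.0000 ✓

(3.0000, 3.0000)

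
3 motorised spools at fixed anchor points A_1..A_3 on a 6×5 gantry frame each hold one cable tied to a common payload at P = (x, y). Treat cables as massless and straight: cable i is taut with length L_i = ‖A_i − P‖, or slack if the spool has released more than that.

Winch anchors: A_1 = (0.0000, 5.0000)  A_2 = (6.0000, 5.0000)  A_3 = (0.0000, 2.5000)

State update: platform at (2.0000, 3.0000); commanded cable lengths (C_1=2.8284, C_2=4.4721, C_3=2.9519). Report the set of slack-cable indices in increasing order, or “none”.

3

cable 1: L_1 = ‖A_1−P‖ = 2.8284;  C_1 = 2.8284 → taut
cable 2: L_2 = ‖A_2−P‖ = 4.4721;  C_2 = 4.4721 → taut
cable 3: L_3 = ‖A_3−P‖ = 2.0616;  C_3 = 2.9519 → slack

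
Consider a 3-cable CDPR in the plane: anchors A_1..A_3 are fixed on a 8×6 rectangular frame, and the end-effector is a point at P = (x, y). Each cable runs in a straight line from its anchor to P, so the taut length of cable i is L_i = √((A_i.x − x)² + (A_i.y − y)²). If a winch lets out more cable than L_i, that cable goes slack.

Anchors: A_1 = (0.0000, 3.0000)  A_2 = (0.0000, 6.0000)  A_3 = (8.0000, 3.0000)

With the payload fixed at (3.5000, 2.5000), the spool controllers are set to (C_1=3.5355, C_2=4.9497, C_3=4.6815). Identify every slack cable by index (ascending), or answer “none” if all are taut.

3

cable 1: L_1 = ‖A_1−P‖ = 3.5355;  C_1 = 3.5355 → taut
cable 2: L_2 = ‖A_2−P‖ = 4.9497;  C_2 = 4.9497 → taut
cable 3: L_3 = ‖A_3−P‖ = 4.5277;  C_3 = 4.6815 → slack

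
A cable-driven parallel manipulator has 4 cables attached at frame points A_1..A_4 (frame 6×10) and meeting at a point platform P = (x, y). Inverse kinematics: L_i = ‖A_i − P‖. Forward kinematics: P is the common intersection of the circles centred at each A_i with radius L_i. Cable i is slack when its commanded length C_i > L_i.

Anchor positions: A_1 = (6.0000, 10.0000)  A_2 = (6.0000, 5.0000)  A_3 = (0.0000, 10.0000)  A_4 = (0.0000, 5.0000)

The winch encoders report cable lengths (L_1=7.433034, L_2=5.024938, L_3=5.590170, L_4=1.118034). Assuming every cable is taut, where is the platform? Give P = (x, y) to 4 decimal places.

expand ‖A_i−P‖²=L_i² and subtract eq 1 (q_i ≔ ‖A_i‖²−L_i²)
q_1 = 36.0000+100.0000−55.2500 = 80.7500
eq1−eq2 → [0.0000  10.0000]·P = 45.0000
eq1−eq3 → [12.0000  0.0000]·P = 12.0000
eq1−eq4 → [12.0000  10.0000]·P = 57.0000
2×2 solve → P = (1.0000, 4.5000)
check cable 4: ‖A_4−P‖² = 1.2500 ≈ L_4² = 1.2500 ✓

(1.0000, 4.5000)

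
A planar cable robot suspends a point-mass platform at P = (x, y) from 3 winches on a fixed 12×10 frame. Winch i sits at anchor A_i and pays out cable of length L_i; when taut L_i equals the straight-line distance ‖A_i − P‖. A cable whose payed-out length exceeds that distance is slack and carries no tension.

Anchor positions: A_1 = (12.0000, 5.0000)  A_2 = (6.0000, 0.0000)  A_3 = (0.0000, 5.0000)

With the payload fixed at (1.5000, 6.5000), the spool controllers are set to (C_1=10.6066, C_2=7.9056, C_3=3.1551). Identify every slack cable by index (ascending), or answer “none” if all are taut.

3

cable 1: L_1 = ‖A_1−P‖ = 10.6066;  C_1 = 10.6066 → taut
cable 2: L_2 = ‖A_2−P‖ = 7.9057;  C_2 = 7.9056 → taut
cable 3: L_3 = ‖A_3−P‖ = 2.1213;  C_3 = 3.1551 → slack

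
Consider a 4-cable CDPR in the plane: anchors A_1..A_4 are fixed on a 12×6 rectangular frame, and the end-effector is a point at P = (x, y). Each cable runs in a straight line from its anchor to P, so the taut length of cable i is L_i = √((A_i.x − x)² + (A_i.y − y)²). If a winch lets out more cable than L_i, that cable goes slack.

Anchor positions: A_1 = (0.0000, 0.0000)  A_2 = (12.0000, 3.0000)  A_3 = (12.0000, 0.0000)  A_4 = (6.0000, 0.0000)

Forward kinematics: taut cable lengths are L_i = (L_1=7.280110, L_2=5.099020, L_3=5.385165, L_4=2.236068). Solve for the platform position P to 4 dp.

each cable: (A_i−P)·(A_i−P) = L_i²; let k_i = ‖A_i‖²−L_i²
k_1 = 0.0000+0.0000−53.0000 = -53.0000
row 1: -24.0000x − 6.0000y = -180.0000  (k_2=127.0000)
row 2: -24.0000x + 0.0000y = -168.0000  (k_3=115.0000)
row 3: -12.0000x + 0.0000y = -84.0000  (k_4=31.0000)
Cramer on rows 1–2 → x = 7.0000, y = 2.0000
check cable 4: ‖A_4−P‖² = 5.0000 ≈ L_4² = 5.0000 ✓

(7.0000, 2.0000)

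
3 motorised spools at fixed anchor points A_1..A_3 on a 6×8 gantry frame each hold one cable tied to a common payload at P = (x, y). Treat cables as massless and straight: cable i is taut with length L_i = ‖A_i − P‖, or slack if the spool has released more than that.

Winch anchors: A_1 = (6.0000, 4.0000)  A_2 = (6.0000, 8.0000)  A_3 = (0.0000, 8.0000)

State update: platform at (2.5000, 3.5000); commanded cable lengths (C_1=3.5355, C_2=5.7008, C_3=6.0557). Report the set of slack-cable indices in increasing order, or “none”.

3

cable 1: √((3.5000)²+(0.5000)²)=3.5355, C_1=3.5355: taut
cable 2: √((3.5000)²+(4.5000)²)=5.7009, C_2=5.7008: taut
cable 3: √((-2.5000)²+(4.5000)²)=5.1478, C_3=6.0557: slack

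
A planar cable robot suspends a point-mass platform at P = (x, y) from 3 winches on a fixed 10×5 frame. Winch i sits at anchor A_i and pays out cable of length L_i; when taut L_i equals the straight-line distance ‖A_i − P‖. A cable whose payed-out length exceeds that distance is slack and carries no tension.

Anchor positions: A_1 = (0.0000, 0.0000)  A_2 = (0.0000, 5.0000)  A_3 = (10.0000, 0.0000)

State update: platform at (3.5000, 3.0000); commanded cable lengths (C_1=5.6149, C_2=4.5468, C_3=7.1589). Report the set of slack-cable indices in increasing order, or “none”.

1, 2

i=1: geometric 4.6098 vs commanded 5.6149 ⇒ slack
i=2: geometric 4.0311 vs commanded 4.5468 ⇒ slack
i=3: geometric 7.1589 vs commanded 7.1589 ⇒ taut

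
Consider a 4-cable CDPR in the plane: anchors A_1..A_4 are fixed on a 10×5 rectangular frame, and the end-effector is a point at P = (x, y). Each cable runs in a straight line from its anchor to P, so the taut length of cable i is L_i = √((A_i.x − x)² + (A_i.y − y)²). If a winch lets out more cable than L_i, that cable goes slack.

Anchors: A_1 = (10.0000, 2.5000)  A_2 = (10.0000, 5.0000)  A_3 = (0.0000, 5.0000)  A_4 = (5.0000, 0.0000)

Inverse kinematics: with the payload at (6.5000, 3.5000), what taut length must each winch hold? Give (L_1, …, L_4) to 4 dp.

L_1 = √((10.0000−6.5000)² + (2.5000−3.5000)²) = 3.6401
L_2 = √((10.0000−6.5000)² + (5.0000−3.5000)²) = 3.8079
L_3 = √((0.0000−6.5000)² + (5.0000−3.5000)²) = 6.6708
L_4 = √((5.0000−6.5000)² + (0.0000−3.5000)²) = 3.8079

(3.6401, 3.8079, 6.6708, 3.8079)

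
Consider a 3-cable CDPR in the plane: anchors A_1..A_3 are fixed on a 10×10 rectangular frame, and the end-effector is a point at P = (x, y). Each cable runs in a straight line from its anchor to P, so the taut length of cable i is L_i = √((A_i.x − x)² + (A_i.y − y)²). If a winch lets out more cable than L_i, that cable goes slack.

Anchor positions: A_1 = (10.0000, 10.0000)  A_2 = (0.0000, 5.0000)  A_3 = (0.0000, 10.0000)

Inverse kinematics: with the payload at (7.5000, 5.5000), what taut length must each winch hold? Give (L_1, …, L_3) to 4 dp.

L_1: Δ = A_1−P = (2.5000, 4.5000) → ‖Δ‖ = √26.5000 = 5.1478
L_2: Δ = A_2−P = (-7.5000, -0.5000) → ‖Δ‖ = √56.5000 = 7.5166
L_3: Δ = A_3−P = (-7.5000, 4.5000) → ‖Δ‖ = √76.5000 = 8.7464

(5.1478, 7.5166, 8.7464)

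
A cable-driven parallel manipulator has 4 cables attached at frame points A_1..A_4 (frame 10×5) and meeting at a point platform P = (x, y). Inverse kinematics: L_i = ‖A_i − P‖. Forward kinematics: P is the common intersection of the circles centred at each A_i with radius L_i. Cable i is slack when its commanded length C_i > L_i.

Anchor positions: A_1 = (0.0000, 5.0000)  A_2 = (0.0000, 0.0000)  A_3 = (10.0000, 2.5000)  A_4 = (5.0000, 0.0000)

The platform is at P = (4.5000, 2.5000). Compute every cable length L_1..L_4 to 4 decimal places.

L_1 = √((0.0000−4.5000)² + (5.0000−2.5000)²) = 5.1478
L_2 = √((0.0000−4.5000)² + (0.0000−2.5000)²) = 5.1478
L_3 = √((10.0000−4.5000)² + (2.5000−2.5000)²) = 5.5000
L_4 = √((5.0000−4.5000)² + (0.0000−2.5000)²) = 2.5495

(5.1478, 5.1478, 5.5000, 2.5495)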